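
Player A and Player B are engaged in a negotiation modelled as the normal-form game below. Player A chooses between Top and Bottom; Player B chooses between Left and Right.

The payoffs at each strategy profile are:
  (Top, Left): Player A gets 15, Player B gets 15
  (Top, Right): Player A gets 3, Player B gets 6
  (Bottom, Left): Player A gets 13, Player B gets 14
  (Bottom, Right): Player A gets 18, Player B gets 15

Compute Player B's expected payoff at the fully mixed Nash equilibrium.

141/10

First find x, the probability Player A plays Top, from Player B's indifference between Left and Right: 15x + 14(1−x) = 6x + 15(1−x), giving x = 1/10.
Since Player B is indifferent in equilibrium, Player B's expected payoff equals the payoff from either column against (1/10, 9/10). Using Left: 15(1/10) + 14(9/10) = 141/10.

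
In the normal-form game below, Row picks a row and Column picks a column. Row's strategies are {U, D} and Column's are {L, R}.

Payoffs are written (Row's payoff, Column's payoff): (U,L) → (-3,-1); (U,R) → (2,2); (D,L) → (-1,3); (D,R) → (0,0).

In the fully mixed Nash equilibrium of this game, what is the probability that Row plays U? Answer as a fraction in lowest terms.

Let x be the probability that Row plays U. In a completely mixed equilibrium, Column must be indifferent between L and R.
Column's expected payoff from L is −x + 3(1−x); from R it is 2x.
Setting these equal: −4x + 3 = 2x, so x = 1/2.

1/2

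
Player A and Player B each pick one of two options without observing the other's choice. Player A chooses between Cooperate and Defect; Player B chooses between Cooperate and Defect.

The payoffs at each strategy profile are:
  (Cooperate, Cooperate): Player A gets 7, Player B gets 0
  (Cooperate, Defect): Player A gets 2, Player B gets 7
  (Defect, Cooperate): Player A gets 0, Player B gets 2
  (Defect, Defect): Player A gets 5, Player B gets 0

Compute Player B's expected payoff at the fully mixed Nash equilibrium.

First find x, the probability Player A plays Cooperate, from Player B's indifference between Cooperate and Defect: 2(1−x) = 7x, giving x = 2/9.
Since Player B is indifferent in equilibrium, Player B's expected payoff equals the payoff from either column against (2/9, 7/9). Using Cooperate: 2(7/9) = 14/9.

14/9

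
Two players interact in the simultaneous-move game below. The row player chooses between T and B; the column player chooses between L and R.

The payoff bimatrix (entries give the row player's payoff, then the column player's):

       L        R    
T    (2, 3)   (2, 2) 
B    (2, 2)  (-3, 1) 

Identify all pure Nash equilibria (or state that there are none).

(T, L): the row player gets 2 ≥ 2 from B, and the column player gets 3 ≥ 2 from R — Nash equilibrium.
(T, R): the column player prefers L (3 > 2) — not an equilibrium.
(B, L): the row player gets 2 ≥ 2 from T, and the column player gets 2 ≥ 1 from R — Nash equilibrium.
(B, R): the row player prefers T (2 > -3); the column player prefers L (2 > 1) — not an equilibrium.

(T, L) and (B, L)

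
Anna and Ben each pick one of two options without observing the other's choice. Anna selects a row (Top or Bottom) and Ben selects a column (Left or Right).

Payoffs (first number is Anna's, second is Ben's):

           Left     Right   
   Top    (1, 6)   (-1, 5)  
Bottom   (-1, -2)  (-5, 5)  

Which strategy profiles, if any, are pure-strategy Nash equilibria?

(Top, Left): Anna gets 1 ≥ -1 from Bottom, and Ben gets 6 ≥ 5 from Right — Nash equilibrium.
(Top, Right): Ben prefers Left (6 > 5) — not an equilibrium.
(Bottom, Left): Anna prefers Top (1 > -1); Ben prefers Right (5 > -2) — not an equilibrium.
(Bottom, Right): Anna prefers Top (-1 > -5) — not an equilibrium.

(Top, Left)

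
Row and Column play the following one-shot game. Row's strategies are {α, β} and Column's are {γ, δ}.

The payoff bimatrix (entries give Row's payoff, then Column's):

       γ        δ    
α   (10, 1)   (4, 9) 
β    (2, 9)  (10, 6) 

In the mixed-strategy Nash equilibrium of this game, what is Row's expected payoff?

46/7

First find q, the probability Column plays γ, from Row's indifference between α and β: 10q + 4(1−q) = 2q + 10(1−q), giving q = 3/7.
Since Row is indifferent in equilibrium, Row's expected payoff equals the payoff from either row against (3/7, 4/7). Using α: 10(3/7) + 4(4/7) = 46/7.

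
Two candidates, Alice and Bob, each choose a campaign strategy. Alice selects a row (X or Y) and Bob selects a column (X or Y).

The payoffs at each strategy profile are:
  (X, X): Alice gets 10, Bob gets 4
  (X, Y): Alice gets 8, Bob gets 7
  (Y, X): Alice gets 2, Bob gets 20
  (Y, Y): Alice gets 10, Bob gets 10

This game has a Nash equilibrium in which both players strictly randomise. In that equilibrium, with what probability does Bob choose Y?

4/5

Let y be the probability that Bob plays X. In a completely mixed equilibrium, Alice must be indifferent between X and Y.
Alice's expected payoff from X is 10y + 8(1−y); from Y it is 2y + 10(1−y).
Setting these equal: 2y + 8 = −8y + 10, so y = 1/5.
Therefore Bob plays Y with probability 1 − 1/5 = 4/5.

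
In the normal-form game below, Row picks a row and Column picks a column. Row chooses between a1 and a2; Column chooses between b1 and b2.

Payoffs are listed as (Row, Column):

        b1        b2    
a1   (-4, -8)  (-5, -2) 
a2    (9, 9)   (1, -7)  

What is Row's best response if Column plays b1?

Against b1, Row earns -4 from a1 and 9 from a2.
So a2 is the best response.

a2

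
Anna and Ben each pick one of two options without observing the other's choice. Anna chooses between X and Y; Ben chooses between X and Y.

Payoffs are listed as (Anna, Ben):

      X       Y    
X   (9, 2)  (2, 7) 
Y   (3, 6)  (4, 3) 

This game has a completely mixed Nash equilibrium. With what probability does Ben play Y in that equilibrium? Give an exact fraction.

3/4

Let q be the probability that Ben plays X. In a completely mixed equilibrium, Anna must be indifferent between X and Y.
Anna's expected payoff from X is 9q + 2(1−q); from Y it is 3q + 4(1−q).
Setting these equal: 7q + 2 = −q + 4, so q = 1/4.
Therefore Ben plays Y with probability 1 − 1/4 = 3/4.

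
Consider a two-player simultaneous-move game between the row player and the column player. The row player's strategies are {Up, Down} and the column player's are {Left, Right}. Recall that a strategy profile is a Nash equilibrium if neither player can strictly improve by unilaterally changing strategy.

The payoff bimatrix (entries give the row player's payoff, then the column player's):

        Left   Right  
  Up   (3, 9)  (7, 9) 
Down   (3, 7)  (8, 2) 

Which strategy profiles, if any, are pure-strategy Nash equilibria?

(Up, Left): the row player gets 3 ≥ 3 from Down, and the column player gets 9 ≥ 9 from Right — Nash equilibrium.
(Up, Right): the row player prefers Down (8 > 7) — not an equilibrium.
(Down, Left): the row player gets 3 ≥ 3 from Up, and the column player gets 7 ≥ 2 from Right — Nash equilibrium.
(Down, Right): the column player prefers Left (7 > 2) — not an equilibrium.

(Up, Left) and (Down, Left)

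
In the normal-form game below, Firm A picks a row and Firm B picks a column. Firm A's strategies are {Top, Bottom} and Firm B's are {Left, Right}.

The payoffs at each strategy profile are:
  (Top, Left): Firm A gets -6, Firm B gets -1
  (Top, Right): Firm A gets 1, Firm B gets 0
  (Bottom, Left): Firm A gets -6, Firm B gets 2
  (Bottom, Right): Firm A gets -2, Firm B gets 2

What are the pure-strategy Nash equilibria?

(Top, Left): Firm B prefers Right (0 > -1) — not an equilibrium.
(Top, Right): Firm A gets 1 ≥ -2 from Bottom, and Firm B gets 0 ≥ -1 from Left — Nash equilibrium.
(Bottom, Left): Firm A gets -6 ≥ -6 from Top, and Firm B gets 2 ≥ 2 from Right — Nash equilibrium.
(Bottom, Right): Firm A prefers Top (1 > -2) — not an equilibrium.

(Top, Right) and (Bottom, Left)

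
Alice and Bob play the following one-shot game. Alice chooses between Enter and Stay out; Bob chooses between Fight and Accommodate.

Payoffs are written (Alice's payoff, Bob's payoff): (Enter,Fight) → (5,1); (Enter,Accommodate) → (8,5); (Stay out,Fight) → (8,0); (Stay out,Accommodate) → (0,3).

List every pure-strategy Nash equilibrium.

(Enter, Accommodate)

(Enter, Fight): Alice prefers Stay out (8 > 5); Bob prefers Accommodate (5 > 1) — not an equilibrium.
(Enter, Accommodate): Alice gets 8 ≥ 0 from Stay out, and Bob gets 5 ≥ 1 from Fight — Nash equilibrium.
(Stay out, Fight): Bob prefers Accommodate (3 > 0) — not an equilibrium.
(Stay out, Accommodate): Alice prefers Enter (8 > 0) — not an equilibrium.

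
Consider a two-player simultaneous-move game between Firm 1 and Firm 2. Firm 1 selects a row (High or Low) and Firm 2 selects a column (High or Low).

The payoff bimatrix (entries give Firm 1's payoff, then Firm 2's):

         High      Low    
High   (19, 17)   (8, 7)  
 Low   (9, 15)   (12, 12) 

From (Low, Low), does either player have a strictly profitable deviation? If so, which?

Firm 2

Firm 1 at (Low, Low) earns 12; deviating to High yields 8 — not better.
Firm 2 earns 12; deviating to High yields 15 — a strict improvement.
Only Firm 2 has a strictly profitable deviation.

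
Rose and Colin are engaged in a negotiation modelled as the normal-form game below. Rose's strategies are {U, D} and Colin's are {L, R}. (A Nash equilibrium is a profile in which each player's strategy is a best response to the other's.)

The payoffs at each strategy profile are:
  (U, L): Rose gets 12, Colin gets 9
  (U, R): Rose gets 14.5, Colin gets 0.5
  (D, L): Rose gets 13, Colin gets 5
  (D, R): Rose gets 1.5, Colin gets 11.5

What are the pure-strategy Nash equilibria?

(U, L): Rose prefers D (13 > 12) — not an equilibrium.
(U, R): Colin prefers L (9 > 0.5) — not an equilibrium.
(D, L): Colin prefers R (11.5 > 5) — not an equilibrium.
(D, R): Rose prefers U (14.5 > 1.5) — not an equilibrium.

none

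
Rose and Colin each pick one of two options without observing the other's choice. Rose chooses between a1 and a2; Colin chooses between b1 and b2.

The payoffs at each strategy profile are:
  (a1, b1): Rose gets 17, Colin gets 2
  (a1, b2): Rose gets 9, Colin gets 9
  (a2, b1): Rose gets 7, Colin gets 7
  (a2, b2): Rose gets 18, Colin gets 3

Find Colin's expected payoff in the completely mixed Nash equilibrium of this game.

First find p, the probability Rose plays a1, from Colin's indifference between b1 and b2: 2p + 7(1−p) = 9p + 3(1−p), giving p = 4/11.
Since Colin is indifferent in equilibrium, Colin's expected payoff equals the payoff from either column against (4/11, 7/11). Using b1: 2(4/11) + 7(7/11) = 57/11.

57/11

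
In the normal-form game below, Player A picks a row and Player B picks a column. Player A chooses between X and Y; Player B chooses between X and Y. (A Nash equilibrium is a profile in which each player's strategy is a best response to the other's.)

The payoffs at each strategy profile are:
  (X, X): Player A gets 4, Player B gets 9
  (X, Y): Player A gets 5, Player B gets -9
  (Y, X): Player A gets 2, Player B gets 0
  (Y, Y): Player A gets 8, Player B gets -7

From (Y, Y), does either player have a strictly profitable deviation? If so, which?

Player A at (Y, Y) earns 8; deviating to X yields 5 — not better.
Player B earns -7; deviating to X yields 0 — a strict improvement.
Only Player B has a strictly profitable deviation.

Player B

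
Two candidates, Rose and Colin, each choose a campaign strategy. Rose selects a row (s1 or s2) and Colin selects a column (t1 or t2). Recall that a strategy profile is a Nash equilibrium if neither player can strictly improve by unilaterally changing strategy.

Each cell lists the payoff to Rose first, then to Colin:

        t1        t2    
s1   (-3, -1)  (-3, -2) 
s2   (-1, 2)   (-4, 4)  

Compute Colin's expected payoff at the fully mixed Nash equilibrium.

First find x, the probability Rose plays s1, from Colin's indifference between t1 and t2: −x + 2(1−x) = −2x + 4(1−x), giving x = 2/3.
Since Colin is indifferent in equilibrium, Colin's expected payoff equals the payoff from either column against (2/3, 1/3). Using t1: −(2/3) + 2(1/3) = 0.

0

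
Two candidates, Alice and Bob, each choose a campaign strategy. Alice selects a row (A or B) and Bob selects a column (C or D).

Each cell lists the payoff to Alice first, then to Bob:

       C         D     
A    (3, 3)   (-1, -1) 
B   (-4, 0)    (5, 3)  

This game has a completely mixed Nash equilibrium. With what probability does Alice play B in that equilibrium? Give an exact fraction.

4/7

Let r be the probability that Alice plays A. In a completely mixed equilibrium, Bob must be indifferent between C and D.
Bob's expected payoff from C is 3r; from D it is −r + 3(1−r).
Setting these equal: 3r = −4r + 3, so r = 3/7.
Therefore Alice plays B with probability 1 − 3/7 = 4/7.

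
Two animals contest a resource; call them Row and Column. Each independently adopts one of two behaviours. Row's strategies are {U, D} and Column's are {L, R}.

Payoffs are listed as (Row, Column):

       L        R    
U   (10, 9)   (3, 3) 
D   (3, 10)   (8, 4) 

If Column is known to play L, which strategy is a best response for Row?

U

Against L, Row earns 10 from U and 3 from D.
So U is the best response.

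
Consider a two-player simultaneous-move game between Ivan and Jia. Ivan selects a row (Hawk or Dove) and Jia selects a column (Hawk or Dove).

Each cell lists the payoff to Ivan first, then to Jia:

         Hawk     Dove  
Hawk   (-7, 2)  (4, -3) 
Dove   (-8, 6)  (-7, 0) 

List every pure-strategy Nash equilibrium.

(Hawk, Hawk): Ivan gets -7 ≥ -8 from Dove, and Jia gets 2 ≥ -3 from Dove — Nash equilibrium.
(Hawk, Dove): Jia prefers Hawk (2 > -3) — not an equilibrium.
(Dove, Hawk): Ivan prefers Hawk (-7 > -8) — not an equilibrium.
(Dove, Dove): Ivan prefers Hawk (4 > -7); Jia prefers Hawk (6 > 0) — not an equilibrium.

(Hawk, Hawk)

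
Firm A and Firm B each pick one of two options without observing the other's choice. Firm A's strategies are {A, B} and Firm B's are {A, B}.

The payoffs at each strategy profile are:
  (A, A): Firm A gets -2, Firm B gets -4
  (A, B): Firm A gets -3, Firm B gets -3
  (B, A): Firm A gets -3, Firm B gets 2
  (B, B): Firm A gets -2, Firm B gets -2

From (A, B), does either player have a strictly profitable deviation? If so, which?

Firm A

Firm A at (A, B) earns -3; deviating to B yields -2 — a strict improvement.
Firm B earns -3; deviating to A yields -4 — not better.
Only Firm A has a strictly profitable deviation.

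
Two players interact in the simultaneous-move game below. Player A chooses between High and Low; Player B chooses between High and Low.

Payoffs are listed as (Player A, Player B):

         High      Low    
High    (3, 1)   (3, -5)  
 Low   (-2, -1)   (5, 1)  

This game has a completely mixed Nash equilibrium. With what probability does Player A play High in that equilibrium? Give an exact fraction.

Let r be the probability that Player A plays High. In a completely mixed equilibrium, Player B must be indifferent between High and Low.
Player B's expected payoff from High is r − (1−r); from Low it is −5r + (1−r).
Setting these equal: 2r − 1 = −6r + 1, so r = 1/4.

1/4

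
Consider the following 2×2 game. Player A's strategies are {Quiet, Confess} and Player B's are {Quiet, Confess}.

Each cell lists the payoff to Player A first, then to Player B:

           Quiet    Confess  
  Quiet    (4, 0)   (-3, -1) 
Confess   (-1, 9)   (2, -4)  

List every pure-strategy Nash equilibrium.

(Quiet, Quiet): Player A gets 4 ≥ -1 from Confess, and Player B gets 0 ≥ -1 from Confess — Nash equilibrium.
(Quiet, Confess): Player A prefers Confess (2 > -3); Player B prefers Quiet (0 > -1) — not an equilibrium.
(Confess, Quiet): Player A prefers Quiet (4 > -1) — not an equilibrium.
(Confess, Confess): Player B prefers Quiet (9 > -4) — not an equilibrium.

(Quiet, Quiet)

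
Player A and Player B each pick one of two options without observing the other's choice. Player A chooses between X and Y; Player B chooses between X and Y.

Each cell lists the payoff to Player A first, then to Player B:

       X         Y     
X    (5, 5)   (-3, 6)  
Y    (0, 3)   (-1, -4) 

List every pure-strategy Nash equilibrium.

(X, X): Player B prefers Y (6 > 5) — not an equilibrium.
(X, Y): Player A prefers Y (-1 > -3) — not an equilibrium.
(Y, X): Player A prefers X (5 > 0) — not an equilibrium.
(Y, Y): Player B prefers X (3 > -4) — not an equilibrium.

none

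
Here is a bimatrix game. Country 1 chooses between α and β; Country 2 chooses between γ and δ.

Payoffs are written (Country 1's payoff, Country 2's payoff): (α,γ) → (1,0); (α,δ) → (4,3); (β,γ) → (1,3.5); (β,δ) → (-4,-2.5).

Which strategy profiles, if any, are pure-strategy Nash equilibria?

(α, δ) and (β, γ)

(α, γ): Country 2 prefers δ (3 > 0) — not an equilibrium.
(α, δ): Country 1 gets 4 ≥ -4 from β, and Country 2 gets 3 ≥ 0 from γ — Nash equilibrium.
(β, γ): Country 1 gets 1 ≥ 1 from α, and Country 2 gets 3.5 ≥ -2.5 from δ — Nash equilibrium.
(β, δ): Country 1 prefers α (4 > -4); Country 2 prefers γ (3.5 > -2.5) — not an equilibrium.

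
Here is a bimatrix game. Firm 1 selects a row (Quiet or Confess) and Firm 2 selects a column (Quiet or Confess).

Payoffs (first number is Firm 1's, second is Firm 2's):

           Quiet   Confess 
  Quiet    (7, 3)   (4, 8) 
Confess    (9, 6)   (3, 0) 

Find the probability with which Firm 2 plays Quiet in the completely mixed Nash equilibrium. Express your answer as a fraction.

Let q be the probability that Firm 2 plays Quiet. In a completely mixed equilibrium, Firm 1 must be indifferent between Quiet and Confess.
Firm 1's expected payoff from Quiet is 7q + 4(1−q); from Confess it is 9q + 3(1−q).
Setting these equal: 3q + 4 = 6q + 3, so q = 1/3.

1/3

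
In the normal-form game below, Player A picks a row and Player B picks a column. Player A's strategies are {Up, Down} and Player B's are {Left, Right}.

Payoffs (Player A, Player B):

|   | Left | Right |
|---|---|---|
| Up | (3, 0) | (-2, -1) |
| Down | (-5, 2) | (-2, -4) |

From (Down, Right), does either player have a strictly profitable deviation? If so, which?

Player B

Player A at (Down, Right) earns -2; deviating to Up yields -2 — not better.
Player B earns -4; deviating to Left yields 2 — a strict improvement.
Only Player B has a strictly profitable deviation.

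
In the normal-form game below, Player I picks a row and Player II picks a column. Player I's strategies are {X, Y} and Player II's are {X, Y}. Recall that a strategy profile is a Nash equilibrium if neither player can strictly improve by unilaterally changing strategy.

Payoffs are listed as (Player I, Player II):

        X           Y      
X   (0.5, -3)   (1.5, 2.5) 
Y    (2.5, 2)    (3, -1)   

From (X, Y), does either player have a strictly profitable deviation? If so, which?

Player I at (X, Y) earns 1.5; deviating to Y yields 3 — a strict improvement.
Player II earns 2.5; deviating to X yields -3 — not better.
Only Player I has a strictly profitable deviation.

Player I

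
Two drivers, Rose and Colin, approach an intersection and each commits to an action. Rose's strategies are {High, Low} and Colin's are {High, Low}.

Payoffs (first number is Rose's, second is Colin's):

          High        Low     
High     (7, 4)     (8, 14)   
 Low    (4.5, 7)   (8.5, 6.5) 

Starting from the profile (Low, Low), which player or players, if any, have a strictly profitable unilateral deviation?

Colin

Rose at (Low, Low) earns 8.5; deviating to High yields 8 — not better.
Colin earns 6.5; deviating to High yields 7 — a strict improvement.
Only Colin has a strictly profitable deviation.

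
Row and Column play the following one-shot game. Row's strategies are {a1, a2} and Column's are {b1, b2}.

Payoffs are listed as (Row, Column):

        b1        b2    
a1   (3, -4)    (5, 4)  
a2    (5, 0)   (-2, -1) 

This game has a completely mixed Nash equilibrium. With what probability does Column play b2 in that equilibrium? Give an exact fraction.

2/9

Let y be the probability that Column plays b1. In a completely mixed equilibrium, Row must be indifferent between a1 and a2.
Row's expected payoff from a1 is 3y + 5(1−y); from a2 it is 5y − 2(1−y).
Setting these equal: −2y + 5 = 7y − 2, so y = 7/9.
Therefore Column plays b2 with probability 1 − 7/9 = 2/9.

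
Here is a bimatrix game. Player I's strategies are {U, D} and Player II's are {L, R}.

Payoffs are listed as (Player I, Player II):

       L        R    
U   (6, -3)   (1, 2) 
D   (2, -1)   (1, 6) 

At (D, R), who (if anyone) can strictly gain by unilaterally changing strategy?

Player I at (D, R) earns 1; deviating to U yields 1 — not better.
Player II earns 6; deviating to L yields -1 — not better.
Neither player can strictly improve; the profile is a Nash equilibrium.

Neither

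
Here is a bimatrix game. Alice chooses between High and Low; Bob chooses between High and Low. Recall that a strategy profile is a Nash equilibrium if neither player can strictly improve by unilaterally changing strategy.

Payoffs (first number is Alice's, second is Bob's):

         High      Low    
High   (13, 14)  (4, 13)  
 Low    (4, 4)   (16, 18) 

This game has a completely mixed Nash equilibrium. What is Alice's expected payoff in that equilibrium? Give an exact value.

64/7

First find y, the probability Bob plays High, from Alice's indifference between High and Low: 13y + 4(1−y) = 4y + 16(1−y), giving y = 4/7.
Since Alice is indifferent in equilibrium, Alice's expected payoff equals the payoff from either row against (4/7, 3/7). Using High: 13(4/7) + 4(3/7) = 64/7.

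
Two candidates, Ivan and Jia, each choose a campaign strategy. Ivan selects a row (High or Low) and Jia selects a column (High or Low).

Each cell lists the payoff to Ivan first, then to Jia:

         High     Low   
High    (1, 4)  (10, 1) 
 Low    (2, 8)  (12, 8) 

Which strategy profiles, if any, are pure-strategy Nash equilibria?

(Low, High) and (Low, Low)

(High, High): Ivan prefers Low (2 > 1) — not an equilibrium.
(High, Low): Ivan prefers Low (12 > 10); Jia prefers High (4 > 1) — not an equilibrium.
(Low, High): Ivan gets 2 ≥ 1 from High, and Jia gets 8 ≥ 8 from Low — Nash equilibrium.
(Low, Low): Ivan gets 12 ≥ 10 from High, and Jia gets 8 ≥ 8 from High — Nash equilibrium.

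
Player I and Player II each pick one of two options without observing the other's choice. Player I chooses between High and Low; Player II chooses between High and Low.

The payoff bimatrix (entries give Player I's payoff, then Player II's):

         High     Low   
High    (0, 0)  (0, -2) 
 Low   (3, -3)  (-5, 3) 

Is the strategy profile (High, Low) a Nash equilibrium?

At (High, Low), Player I earns 0; switching to Low would give -5, so Player I has no profitable deviation.
Player II earns -2; switching to High would give 0, so Player II would deviate.
Since at least one player can profitably deviate, this is not a Nash equilibrium.

No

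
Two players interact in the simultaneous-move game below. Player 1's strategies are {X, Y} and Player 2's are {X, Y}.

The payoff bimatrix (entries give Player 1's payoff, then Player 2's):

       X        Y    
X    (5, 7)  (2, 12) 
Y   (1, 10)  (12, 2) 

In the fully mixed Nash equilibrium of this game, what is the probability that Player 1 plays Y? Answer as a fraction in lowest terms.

5/13

Let p be the probability that Player 1 plays X. In a completely mixed equilibrium, Player 2 must be indifferent between X and Y.
Player 2's expected payoff from X is 7p + 10(1−p); from Y it is 12p + 2(1−p).
Setting these equal: −3p + 10 = 10p + 2, so p = 8/13.
Therefore Player 1 plays Y with probability 1 − 8/13 = 5/13.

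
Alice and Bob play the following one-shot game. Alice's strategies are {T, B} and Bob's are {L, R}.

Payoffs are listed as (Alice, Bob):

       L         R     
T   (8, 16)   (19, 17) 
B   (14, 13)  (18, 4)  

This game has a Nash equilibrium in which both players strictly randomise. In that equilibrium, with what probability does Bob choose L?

Let q be the probability that Bob plays L. In a completely mixed equilibrium, Alice must be indifferent between T and B.
Alice's expected payoff from T is 8q + 19(1−q); from B it is 14q + 18(1−q).
Setting these equal: −11q + 19 = −4q + 18, so q = 1/7.

1/7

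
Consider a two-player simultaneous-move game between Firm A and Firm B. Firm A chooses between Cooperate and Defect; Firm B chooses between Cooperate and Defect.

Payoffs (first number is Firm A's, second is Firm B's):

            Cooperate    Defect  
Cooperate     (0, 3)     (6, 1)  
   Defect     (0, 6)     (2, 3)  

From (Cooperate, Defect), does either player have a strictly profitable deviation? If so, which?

Firm A at (Cooperate, Defect) earns 6; deviating to Defect yields 2 — not better.
Firm B earns 1; deviating to Cooperate yields 3 — a strict improvement.
Only Firm B has a strictly profitable deviation.

Firm B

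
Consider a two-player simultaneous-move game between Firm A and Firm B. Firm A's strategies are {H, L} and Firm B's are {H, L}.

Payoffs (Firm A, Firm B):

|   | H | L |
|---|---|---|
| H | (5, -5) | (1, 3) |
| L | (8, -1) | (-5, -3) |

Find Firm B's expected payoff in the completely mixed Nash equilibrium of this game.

-9/5

First find p, the probability Firm A plays H, from Firm B's indifference between H and L: −5p − (1−p) = 3p − 3(1−p), giving p = 1/5.
Since Firm B is indifferent in equilibrium, Firm B's expected payoff equals the payoff from either column against (1/5, 4/5). Using H: −5(1/5) − (4/5) = -9/5.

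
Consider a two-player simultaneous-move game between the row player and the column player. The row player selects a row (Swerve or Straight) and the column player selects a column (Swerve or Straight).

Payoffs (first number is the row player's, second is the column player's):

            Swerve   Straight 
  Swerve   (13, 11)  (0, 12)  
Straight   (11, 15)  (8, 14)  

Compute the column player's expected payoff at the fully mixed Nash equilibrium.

First find x, the probability the row player plays Swerve, from the column player's indifference between Swerve and Straight: 11x + 15(1−x) = 12x + 14(1−x), giving x = 1/2.
Since the column player is indifferent in equilibrium, the column player's expected payoff equals the payoff from either column against (1/2, 1/2). Using Swerve: 11(1/2) + 15(1/2) = 13.

13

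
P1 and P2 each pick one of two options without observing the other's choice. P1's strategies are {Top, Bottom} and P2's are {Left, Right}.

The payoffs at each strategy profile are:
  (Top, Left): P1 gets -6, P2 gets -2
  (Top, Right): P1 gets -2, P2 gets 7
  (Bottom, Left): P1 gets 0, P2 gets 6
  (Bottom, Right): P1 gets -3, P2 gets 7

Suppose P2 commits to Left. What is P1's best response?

Against Left, P1 earns -6 from Top and 0 from Bottom.
So Bottom is the best response.

Bottom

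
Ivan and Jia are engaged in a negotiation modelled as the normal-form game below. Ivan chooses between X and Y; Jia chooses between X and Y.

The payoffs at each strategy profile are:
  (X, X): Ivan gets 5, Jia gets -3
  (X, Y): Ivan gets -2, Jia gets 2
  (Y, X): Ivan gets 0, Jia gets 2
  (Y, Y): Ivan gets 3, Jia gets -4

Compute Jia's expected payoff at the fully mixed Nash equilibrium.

-8/11

First find p, the probability Ivan plays X, from Jia's indifference between X and Y: −3p + 2(1−p) = 2p − 4(1−p), giving p = 6/11.
Since Jia is indifferent in equilibrium, Jia's expected payoff equals the payoff from either column against (6/11, 5/11). Using X: −3(6/11) + 2(5/11) = -8/11.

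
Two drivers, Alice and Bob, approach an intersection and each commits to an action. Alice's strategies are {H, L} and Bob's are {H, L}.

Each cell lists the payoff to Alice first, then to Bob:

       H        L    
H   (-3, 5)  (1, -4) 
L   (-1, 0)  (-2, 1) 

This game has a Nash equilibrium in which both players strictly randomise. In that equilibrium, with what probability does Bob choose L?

2/5

Let q be the probability that Bob plays H. In a completely mixed equilibrium, Alice must be indifferent between H and L.
Alice's expected payoff from H is −3q + (1−q); from L it is −q − 2(1−q).
Setting these equal: −4q + 1 = q − 2, so q = 3/5.
Therefore Bob plays L with probability 1 − 3/5 = 2/5.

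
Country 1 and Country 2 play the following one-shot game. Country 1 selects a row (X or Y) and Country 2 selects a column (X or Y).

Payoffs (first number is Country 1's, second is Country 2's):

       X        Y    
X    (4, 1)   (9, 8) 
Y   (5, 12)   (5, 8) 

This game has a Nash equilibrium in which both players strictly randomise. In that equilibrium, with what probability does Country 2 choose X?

Let c be the probability that Country 2 plays X. In a completely mixed equilibrium, Country 1 must be indifferent between X and Y.
Country 1's expected payoff from X is 4c + 9(1−c); from Y it is 5c + 5(1−c).
Setting these equal: −5c + 9 = 5, so c = 4/5.

4/5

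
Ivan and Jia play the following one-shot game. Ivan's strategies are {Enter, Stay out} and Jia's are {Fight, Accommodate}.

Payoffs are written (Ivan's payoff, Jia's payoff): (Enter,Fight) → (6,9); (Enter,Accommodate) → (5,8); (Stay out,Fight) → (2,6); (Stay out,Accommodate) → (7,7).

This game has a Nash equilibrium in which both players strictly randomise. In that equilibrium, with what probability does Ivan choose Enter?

Let p be the probability that Ivan plays Enter. In a completely mixed equilibrium, Jia must be indifferent between Fight and Accommodate.
Jia's expected payoff from Fight is 9p + 6(1−p); from Accommodate it is 8p + 7(1−p).
Setting these equal: 3p + 6 = p + 7, so p = 1/2.

1/2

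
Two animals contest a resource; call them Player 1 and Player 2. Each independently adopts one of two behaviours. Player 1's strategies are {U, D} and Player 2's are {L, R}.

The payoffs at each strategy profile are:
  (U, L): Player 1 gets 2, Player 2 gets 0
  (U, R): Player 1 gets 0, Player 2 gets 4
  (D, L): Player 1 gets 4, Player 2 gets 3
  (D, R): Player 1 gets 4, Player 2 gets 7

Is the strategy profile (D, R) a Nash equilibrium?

At (D, R), Player 1 earns 4; switching to U would give 0, so Player 1 has no profitable deviation.
Player 2 earns 7; switching to L would give 3, so Player 2 has no profitable deviation.
Neither player can gain by a unilateral deviation, so this profile is a Nash equilibrium.

Yes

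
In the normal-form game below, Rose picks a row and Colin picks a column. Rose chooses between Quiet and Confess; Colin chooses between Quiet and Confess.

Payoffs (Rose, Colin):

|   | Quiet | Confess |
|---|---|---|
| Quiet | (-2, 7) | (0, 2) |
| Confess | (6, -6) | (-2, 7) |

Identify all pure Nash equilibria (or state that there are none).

(Quiet, Quiet): Rose prefers Confess (6 > -2) — not an equilibrium.
(Quiet, Confess): Colin prefers Quiet (7 > 2) — not an equilibrium.
(Confess, Quiet): Colin prefers Confess (7 > -6) — not an equilibrium.
(Confess, Confess): Rose prefers Quiet (0 > -2) — not an equilibrium.

none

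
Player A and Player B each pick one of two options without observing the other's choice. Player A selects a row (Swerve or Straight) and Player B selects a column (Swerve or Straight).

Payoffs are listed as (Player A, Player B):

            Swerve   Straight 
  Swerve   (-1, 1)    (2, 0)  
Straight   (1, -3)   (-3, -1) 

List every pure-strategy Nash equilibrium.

none

(Swerve, Swerve): Player A prefers Straight (1 > -1) — not an equilibrium.
(Swerve, Straight): Player B prefers Swerve (1 > 0) — not an equilibrium.
(Straight, Swerve): Player B prefers Straight (-1 > -3) — not an equilibrium.
(Straight, Straight): Player A prefers Swerve (2 > -3) — not an equilibrium.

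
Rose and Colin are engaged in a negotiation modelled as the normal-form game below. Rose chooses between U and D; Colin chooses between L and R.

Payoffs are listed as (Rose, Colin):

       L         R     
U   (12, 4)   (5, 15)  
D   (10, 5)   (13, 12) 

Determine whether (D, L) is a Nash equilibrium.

At (D, L), Rose earns 10; switching to U would give 12, so Rose would deviate.
Colin earns 5; switching to R would give 12, so Colin would deviate.
Since at least one player can profitably deviate, this is not a Nash equilibrium.

No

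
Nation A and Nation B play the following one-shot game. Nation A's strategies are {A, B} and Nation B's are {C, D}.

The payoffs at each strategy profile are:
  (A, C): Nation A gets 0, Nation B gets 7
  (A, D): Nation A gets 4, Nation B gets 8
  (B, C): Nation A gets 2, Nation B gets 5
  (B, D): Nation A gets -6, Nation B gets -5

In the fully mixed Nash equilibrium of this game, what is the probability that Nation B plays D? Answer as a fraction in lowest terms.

1/6

Let y be the probability that Nation B plays C. In a completely mixed equilibrium, Nation A must be indifferent between A and B.
Nation A's expected payoff from A is 4(1−y); from B it is 2y − 6(1−y).
Setting these equal: −4y + 4 = 8y − 6, so y = 5/6.
Therefore Nation B plays D with probability 1 − 5/6 = 1/6.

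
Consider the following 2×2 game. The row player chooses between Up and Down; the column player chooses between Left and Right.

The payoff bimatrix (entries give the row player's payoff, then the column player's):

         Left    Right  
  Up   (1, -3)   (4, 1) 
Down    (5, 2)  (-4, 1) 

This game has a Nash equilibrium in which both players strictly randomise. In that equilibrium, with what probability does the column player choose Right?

1/3

Let q be the probability that the column player plays Left. In a completely mixed equilibrium, the row player must be indifferent between Up and Down.
The row player's expected payoff from Up is q + 4(1−q); from Down it is 5q − 4(1−q).
Setting these equal: −3q + 4 = 9q − 4, so q = 2/3.
Therefore the column player plays Right with probability 1 − 2/3 = 1/3.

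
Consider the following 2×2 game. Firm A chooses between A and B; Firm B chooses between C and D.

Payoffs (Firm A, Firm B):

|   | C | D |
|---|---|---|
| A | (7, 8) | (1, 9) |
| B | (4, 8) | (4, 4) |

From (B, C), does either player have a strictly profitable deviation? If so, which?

Firm A

Firm A at (B, C) earns 4; deviating to A yields 7 — a strict improvement.
Firm B earns 8; deviating to D yields 4 — not better.
Only Firm A has a strictly profitable deviation.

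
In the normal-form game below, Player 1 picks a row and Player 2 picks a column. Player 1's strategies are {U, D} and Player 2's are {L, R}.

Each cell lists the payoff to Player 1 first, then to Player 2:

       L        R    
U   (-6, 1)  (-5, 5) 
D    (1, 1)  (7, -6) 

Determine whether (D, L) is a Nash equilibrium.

Yes

At (D, L), Player 1 earns 1; switching to U would give -6, so Player 1 has no profitable deviation.
Player 2 earns 1; switching to R would give -6, so Player 2 has no profitable deviation.
Neither player can gain by a unilateral deviation, so this profile is a Nash equilibrium.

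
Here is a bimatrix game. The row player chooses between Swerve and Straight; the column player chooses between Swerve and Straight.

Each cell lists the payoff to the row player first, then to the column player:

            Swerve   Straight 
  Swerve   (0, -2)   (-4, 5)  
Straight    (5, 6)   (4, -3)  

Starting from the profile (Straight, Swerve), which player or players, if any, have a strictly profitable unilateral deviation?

Neither

The row player at (Straight, Swerve) earns 5; deviating to Swerve yields 0 — not better.
The column player earns 6; deviating to Straight yields -3 — not better.
Neither player can strictly improve; the profile is a Nash equilibrium.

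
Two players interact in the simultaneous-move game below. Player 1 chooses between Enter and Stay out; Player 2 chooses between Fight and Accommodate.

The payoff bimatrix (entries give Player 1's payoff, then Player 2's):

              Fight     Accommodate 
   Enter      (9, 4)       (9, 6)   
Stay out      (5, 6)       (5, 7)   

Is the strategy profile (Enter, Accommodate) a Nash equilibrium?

At (Enter, Accommodate), Player 1 earns 9; switching to Stay out would give 5, so Player 1 has no profitable deviation.
Player 2 earns 6; switching to Fight would give 4, so Player 2 has no profitable deviation.
Neither player can gain by a unilateral deviation, so this profile is a Nash equilibrium.

Yes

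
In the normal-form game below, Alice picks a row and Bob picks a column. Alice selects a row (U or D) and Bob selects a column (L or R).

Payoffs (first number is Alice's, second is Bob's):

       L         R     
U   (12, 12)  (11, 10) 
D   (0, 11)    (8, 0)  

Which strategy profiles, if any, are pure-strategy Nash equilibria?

(U, L): Alice gets 12 ≥ 0 from D, and Bob gets 12 ≥ 10 from R — Nash equilibrium.
(U, R): Bob prefers L (12 > 10) — not an equilibrium.
(D, L): Alice prefers U (12 > 0) — not an equilibrium.
(D, R): Alice prefers U (11 > 8); Bob prefers L (11 > 0) — not an equilibrium.

(U, L)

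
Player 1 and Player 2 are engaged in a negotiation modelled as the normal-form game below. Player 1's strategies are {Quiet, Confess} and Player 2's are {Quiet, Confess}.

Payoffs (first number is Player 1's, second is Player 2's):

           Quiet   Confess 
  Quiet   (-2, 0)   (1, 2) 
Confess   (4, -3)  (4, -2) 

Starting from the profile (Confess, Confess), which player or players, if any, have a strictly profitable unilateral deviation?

Neither

Player 1 at (Confess, Confess) earns 4; deviating to Quiet yields 1 — not better.
Player 2 earns -2; deviating to Quiet yields -3 — not better.
Neither player can strictly improve; the profile is a Nash equilibrium.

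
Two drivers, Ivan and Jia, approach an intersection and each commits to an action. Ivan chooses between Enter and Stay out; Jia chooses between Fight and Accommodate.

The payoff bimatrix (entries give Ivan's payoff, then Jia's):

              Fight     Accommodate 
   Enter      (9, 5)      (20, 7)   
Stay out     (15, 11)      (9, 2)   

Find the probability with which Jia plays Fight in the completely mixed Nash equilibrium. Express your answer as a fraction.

11/17

Let y be the probability that Jia plays Fight. In a completely mixed equilibrium, Ivan must be indifferent between Enter and Stay out.
Ivan's expected payoff from Enter is 9y + 20(1−y); from Stay out it is 15y + 9(1−y).
Setting these equal: −11y + 20 = 6y + 9, so y = 11/17.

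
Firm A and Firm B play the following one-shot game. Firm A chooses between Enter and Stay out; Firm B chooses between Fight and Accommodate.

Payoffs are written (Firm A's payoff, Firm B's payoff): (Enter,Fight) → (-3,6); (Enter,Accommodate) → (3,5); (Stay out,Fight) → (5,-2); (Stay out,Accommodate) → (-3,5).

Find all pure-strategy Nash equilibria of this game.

none

(Enter, Fight): Firm A prefers Stay out (5 > -3) — not an equilibrium.
(Enter, Accommodate): Firm B prefers Fight (6 > 5) — not an equilibrium.
(Stay out, Fight): Firm B prefers Accommodate (5 > -2) — not an equilibrium.
(Stay out, Accommodate): Firm A prefers Enter (3 > -3) — not an equilibrium.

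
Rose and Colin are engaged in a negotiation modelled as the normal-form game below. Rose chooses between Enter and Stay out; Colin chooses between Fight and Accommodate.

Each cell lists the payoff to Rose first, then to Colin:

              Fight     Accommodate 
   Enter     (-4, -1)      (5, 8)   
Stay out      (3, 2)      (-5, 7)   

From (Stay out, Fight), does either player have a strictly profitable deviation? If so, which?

Rose at (Stay out, Fight) earns 3; deviating to Enter yields -4 — not better.
Colin earns 2; deviating to Accommodate yields 7 — a strict improvement.
Only Colin has a strictly profitable deviation.

Colin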